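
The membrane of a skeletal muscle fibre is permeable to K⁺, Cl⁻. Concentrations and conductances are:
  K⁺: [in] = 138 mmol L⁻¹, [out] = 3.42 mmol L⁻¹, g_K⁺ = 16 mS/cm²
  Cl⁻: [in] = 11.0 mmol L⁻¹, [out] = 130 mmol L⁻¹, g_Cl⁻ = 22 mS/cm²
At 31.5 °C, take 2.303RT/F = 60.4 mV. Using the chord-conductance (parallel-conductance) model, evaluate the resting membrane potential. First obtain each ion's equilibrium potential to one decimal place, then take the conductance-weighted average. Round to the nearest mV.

-78 mV

E_K⁺ = (60.4/1)·log₁₀(3.42/138) = -97.0 mV
E_Cl⁻ = (60.4/-1)·log₁₀(130/11.0) = -64.8 mV
Vm = (Σ gᵢEᵢ)/(Σ gᵢ) = (16·-97.0 + 22·-64.8) / (16 + 22)
= -2977.60 / 38 = -78.36 mV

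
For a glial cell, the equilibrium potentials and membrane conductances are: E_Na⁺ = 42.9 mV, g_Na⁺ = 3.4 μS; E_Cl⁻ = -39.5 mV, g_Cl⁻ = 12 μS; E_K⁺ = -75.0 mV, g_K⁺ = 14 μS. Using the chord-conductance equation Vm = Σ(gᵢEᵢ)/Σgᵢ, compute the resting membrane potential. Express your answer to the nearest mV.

-47 mV

Σ gᵢEᵢ = 3.4·(42.9) + 12·(-39.5) + 14·(-75.0) = -1378.14
Σ gᵢ = 3.4 + 12 + 14 = 29.4
Vm = -1378.14 / 29.4 = -46.88 mV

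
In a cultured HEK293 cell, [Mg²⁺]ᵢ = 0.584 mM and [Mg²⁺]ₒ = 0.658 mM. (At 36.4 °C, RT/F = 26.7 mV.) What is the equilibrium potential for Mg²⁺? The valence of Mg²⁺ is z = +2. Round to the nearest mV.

2 mV

E = (26.7/z) · ln([Mg²⁺]_out/[Mg²⁺]_in) with z = +2.
= (26.7/2) · ln(0.658/0.584) = 13.35 · ln(1.127)
= 13.35 · (0.1193) = 1.59 mV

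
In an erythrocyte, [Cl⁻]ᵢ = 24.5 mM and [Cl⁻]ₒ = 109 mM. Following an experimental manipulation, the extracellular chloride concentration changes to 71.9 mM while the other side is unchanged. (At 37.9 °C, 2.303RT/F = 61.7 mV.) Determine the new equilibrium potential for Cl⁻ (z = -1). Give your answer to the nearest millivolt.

After the shift: [Cl⁻]_out = 71.9, [Cl⁻]_in = 24.5 mM.
E_new = (61.7/-1)·log₁₀(71.9/24.5) = -61.70 · (0.4676) = -28.85 mV

-29 mV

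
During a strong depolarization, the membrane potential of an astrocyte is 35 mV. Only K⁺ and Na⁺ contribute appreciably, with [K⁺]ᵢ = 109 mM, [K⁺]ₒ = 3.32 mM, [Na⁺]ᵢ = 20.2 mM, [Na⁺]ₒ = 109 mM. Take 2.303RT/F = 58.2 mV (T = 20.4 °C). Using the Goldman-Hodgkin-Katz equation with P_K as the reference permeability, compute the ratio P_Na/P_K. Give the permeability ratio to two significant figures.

15

Let α = P_Na/P_K. GHK: Vm = 58.2·log₁₀[(Kₒ + α·Naₒ)/(Kᵢ + α·Naᵢ)].
10^(Vm/58.2) = 10^(35.0/58.2) = 3.9937
So 3.9937·(Kᵢ + α·Naᵢ) = Kₒ + α·Naₒ → α = (3.9937·109.0 − 3.32) / (109.0 − 3.9937·20.2)
α = (435.3 − 3.32) / (109.0 − 80.67) = 432/28.33 = 15.25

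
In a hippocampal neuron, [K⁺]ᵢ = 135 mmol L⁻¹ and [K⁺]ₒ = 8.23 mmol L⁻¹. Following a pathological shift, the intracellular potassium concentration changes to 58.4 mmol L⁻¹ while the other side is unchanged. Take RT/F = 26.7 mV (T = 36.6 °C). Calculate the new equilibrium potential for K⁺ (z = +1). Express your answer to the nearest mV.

After the shift: [K⁺]_out = 8.23, [K⁺]_in = 58.4 mmol L⁻¹.
E_new = (26.7/1)·ln(8.23/58.4) = 26.70 · (-1.9595) = -52.32 mV

-52 mV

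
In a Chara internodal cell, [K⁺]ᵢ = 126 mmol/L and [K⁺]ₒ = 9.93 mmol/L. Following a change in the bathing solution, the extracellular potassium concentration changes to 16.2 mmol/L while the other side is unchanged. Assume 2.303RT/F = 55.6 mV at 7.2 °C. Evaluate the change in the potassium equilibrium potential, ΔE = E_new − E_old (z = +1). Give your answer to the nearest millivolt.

12 mV

E_old = (55.6/1)·log₁₀(9.93/126) = -61.35 mV
E_new = (55.6/1)·log₁₀(16.2/126) = -49.53 mV
ΔE = -49.53 − (-61.35) = 11.82 mV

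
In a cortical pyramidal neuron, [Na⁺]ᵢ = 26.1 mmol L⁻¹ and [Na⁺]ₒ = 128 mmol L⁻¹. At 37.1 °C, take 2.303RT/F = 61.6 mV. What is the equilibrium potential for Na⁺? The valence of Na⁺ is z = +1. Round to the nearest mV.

43 mV

E = (61.6/z) · log₁₀([Na⁺]_out/[Na⁺]_in) with z = +1.
= (61.6/1) · log₁₀(128/26.1) = 61.60 · log₁₀(4.904)
= 61.60 · (0.6906) = 42.54 mV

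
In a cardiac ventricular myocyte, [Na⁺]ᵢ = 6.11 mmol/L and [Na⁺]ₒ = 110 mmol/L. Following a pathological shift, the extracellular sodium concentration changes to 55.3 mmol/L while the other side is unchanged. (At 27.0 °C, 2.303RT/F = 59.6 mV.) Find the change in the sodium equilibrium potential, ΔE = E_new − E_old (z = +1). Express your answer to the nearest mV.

-18 mV

E_old = (59.6/1)·log₁₀(110/6.11) = 74.82 mV
E_new = (59.6/1)·log₁₀(55.3/6.11) = 57.02 mV
ΔE = 57.02 − (74.82) = -17.80 mV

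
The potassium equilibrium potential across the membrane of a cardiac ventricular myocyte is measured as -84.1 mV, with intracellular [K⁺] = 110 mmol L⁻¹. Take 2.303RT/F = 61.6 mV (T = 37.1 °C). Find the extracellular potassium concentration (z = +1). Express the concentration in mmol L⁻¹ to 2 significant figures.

4.7 mmol L⁻¹

Nernst: E = (61.6/1) · log₁₀([out]/[in]), so log₁₀([out]/[in]) = -84.1 × 1 / 61.6 = -1.3653.
[out]/[in] = 10^(-1.3653) = 0.04313.
[out] = 0.04313 × 110 = 4.744 mmol L⁻¹.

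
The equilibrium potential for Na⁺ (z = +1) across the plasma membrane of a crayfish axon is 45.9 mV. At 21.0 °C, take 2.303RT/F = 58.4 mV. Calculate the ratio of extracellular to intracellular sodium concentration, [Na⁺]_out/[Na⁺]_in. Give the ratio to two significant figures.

log₁₀([out]/[in]) = E·z/(58.4) = 45.9 × 1 / 58.4 = 0.7860
[out]/[in] = 10^(0.7860) = 6.109

6.1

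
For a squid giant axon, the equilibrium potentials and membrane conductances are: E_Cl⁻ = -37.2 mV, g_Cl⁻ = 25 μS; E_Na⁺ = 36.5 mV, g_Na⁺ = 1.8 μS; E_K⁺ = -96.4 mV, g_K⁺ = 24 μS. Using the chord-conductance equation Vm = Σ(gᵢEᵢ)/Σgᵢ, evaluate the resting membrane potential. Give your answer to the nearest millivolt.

-63 mV

Σ gᵢEᵢ = 25·(-37.2) + 1.8·(36.5) + 24·(-96.4) = -3177.90
Σ gᵢ = 25 + 1.8 + 24 = 50.8
Vm = -3177.90 / 50.8 = -62.56 mV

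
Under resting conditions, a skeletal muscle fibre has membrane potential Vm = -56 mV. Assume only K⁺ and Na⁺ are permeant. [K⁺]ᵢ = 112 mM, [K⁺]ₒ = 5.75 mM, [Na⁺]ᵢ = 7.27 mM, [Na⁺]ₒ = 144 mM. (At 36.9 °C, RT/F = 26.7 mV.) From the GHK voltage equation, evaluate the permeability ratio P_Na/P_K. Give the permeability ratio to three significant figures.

Let α = P_Na/P_K. GHK: Vm = 26.7·ln[(Kₒ + α·Naₒ)/(Kᵢ + α·Naᵢ)].
e^(Vm/26.7) = e^(-56.0/26.7) = 0.12278
So 0.12278·(Kᵢ + α·Naᵢ) = Kₒ + α·Naₒ → α = (0.12278·112.0 − 5.75) / (144.0 − 0.12278·7.27)
α = (13.75 − 5.75) / (144.0 − 0.8926) = 8.001/143.1 = 0.05591

0.0559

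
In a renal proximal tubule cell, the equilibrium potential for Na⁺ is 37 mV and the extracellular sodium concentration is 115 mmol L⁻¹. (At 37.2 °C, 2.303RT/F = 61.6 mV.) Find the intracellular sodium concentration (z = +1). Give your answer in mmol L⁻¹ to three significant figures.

28.8 mmol L⁻¹

Nernst: E = (61.6/1) · log₁₀([out]/[in]), so log₁₀([out]/[in]) = 37.0 × 1 / 61.6 = 0.6006.
[out]/[in] = 10^(0.6006) = 3.987.
[in] = 115 / 3.987 = 28.84 mmol L⁻¹.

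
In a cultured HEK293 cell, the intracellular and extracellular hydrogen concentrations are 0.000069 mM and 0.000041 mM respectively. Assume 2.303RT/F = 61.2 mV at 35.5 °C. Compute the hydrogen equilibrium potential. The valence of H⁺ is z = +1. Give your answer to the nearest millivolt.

-14 mV

E = (61.2/z) · log₁₀([H⁺]_out/[H⁺]_in) with z = +1.
= (61.2/1) · log₁₀(0.000041/0.000069) = 61.20 · log₁₀(0.5942)
= 61.20 · (-0.2261) = -13.84 mV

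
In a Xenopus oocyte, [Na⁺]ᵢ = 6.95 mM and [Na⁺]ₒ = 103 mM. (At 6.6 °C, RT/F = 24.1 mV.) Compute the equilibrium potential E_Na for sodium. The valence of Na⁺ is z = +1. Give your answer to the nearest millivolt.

E = (24.1/z) · ln([Na⁺]_out/[Na⁺]_in) with z = +1.
= (24.1/1) · ln(103/6.95) = 24.10 · ln(14.82)
= 24.10 · (2.6960) = 64.97 mV

65 mV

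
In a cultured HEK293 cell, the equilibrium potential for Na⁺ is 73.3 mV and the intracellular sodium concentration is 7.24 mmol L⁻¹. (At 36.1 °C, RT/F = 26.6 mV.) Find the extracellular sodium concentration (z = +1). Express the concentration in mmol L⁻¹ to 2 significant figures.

110 mmol L⁻¹

Nernst: E = (26.6/1) · ln([out]/[in]), so ln([out]/[in]) = 73.3 × 1 / 26.6 = 2.7556.
[out]/[in] = e^(2.7556) = 15.73.
[out] = 15.73 × 7.24 = 113.9 mmol L⁻¹.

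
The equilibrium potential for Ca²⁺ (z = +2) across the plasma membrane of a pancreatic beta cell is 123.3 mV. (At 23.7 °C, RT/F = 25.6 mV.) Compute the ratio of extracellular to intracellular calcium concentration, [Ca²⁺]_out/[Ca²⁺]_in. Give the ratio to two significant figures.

ln([out]/[in]) = E·z/(25.6) = 123.3 × 2 / 25.6 = 9.6328
[out]/[in] = e^(9.6328) = 1.526e+04

15000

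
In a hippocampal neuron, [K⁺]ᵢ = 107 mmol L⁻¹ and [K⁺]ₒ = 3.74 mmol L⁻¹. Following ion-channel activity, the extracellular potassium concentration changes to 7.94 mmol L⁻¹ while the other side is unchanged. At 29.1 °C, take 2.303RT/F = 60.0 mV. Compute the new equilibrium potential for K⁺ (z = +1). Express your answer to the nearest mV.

-68 mV

After the shift: [K⁺]_out = 7.94, [K⁺]_in = 107 mmol L⁻¹.
E_new = (60.0/1)·log₁₀(7.94/107) = 60.00 · (-1.1296) = -67.77 mV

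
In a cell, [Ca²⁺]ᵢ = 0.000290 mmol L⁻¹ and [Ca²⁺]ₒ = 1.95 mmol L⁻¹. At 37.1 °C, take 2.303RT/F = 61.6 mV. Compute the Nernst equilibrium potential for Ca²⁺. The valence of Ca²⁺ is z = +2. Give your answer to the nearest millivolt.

118 mV

E = (61.6/z) · log₁₀([Ca²⁺]_out/[Ca²⁺]_in) with z = +2.
= (61.6/2) · log₁₀(1.95/0.000290) = 30.80 · log₁₀(6724)
= 30.80 · (3.8276) = 117.89 mV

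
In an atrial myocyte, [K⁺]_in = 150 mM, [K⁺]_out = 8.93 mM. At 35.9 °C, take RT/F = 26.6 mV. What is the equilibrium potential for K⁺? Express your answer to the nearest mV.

-75 mV

E = (26.6/z) · ln([K⁺]_out/[K⁺]_in) with z = +1.
= (26.6/1) · ln(8.93/150) = 26.60 · ln(0.05953)
= 26.60 · (-2.8212) = -75.04 mV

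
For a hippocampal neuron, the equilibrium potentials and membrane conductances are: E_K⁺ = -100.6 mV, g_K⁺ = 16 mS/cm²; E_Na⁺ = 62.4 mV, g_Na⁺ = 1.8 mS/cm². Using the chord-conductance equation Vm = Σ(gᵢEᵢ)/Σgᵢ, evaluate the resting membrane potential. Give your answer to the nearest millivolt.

-84 mV

Σ gᵢEᵢ = 16·(-100.6) + 1.8·(62.4) = -1497.28
Σ gᵢ = 16 + 1.8 = 17.8
Vm = -1497.28 / 17.8 = -84.12 mV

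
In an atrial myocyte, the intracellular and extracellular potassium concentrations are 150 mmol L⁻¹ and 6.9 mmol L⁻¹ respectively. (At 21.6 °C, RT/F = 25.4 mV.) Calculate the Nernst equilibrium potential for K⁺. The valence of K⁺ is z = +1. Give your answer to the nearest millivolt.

E = (25.4/z) · ln([K⁺]_out/[K⁺]_in) with z = +1.
= (25.4/1) · ln(6.9/150) = 25.40 · ln(0.046)
= 25.40 · (-3.0791) = -78.21 mV

-78 mV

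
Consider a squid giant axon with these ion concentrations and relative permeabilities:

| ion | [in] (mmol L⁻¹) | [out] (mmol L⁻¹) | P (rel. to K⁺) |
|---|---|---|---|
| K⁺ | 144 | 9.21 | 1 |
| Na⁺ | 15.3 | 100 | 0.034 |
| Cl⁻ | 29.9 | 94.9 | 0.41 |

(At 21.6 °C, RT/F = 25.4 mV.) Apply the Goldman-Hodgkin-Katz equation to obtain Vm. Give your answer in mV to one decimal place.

-50.8 mV

Vm = 25.4 · ln[(Σ P·[cation]ₒ + Σ P·[anion]ᵢ) / (Σ P·[cation]ᵢ + Σ P·[anion]ₒ)]
Numerator = 1×9.21 + 0.034×100 + 0.41×29.9 = 24.87
Denominator = 1×144 + 0.034×15.3 + 0.41×94.9 = 183.4
Vm = 25.4 · ln(0.13558) = 25.4 × (-1.9982) = -50.75 mV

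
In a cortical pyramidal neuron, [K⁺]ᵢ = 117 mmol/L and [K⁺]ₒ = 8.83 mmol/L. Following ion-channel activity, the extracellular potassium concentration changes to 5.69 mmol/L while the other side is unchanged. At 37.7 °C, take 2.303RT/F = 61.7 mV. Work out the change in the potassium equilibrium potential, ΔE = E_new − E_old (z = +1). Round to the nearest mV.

-12 mV

E_old = (61.7/1)·log₁₀(8.83/117) = -69.24 mV
E_new = (61.7/1)·log₁₀(5.69/117) = -81.02 mV
ΔE = -81.02 − (-69.24) = -11.78 mV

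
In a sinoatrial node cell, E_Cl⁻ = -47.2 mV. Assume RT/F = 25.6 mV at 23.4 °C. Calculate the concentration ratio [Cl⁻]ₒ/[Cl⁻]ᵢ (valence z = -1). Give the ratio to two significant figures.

ln([out]/[in]) = E·z/(25.6) = -47.2 × -1 / 25.6 = 1.8438
[out]/[in] = e^(1.8438) = 6.32

6.3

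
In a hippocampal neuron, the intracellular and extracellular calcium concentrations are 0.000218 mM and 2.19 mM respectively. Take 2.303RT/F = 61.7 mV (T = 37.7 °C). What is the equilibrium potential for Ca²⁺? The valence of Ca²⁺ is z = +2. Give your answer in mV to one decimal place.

E = (61.7/z) · log₁₀([Ca²⁺]_out/[Ca²⁺]_in) with z = +2.
= (61.7/2) · log₁₀(2.19/0.000218) = 30.85 · log₁₀(1.005e+04)
= 30.85 · (4.0020) = 123.46 mV

123.5 mV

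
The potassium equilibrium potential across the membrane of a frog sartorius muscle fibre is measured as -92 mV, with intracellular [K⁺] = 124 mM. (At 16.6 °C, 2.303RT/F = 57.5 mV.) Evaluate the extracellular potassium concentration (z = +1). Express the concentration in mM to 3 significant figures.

3.11 mM

Nernst: E = (57.5/1) · log₁₀([out]/[in]), so log₁₀([out]/[in]) = -92.0 × 1 / 57.5 = -1.6000.
[out]/[in] = 10^(-1.6000) = 0.02512.
[out] = 0.02512 × 124 = 3.115 mM.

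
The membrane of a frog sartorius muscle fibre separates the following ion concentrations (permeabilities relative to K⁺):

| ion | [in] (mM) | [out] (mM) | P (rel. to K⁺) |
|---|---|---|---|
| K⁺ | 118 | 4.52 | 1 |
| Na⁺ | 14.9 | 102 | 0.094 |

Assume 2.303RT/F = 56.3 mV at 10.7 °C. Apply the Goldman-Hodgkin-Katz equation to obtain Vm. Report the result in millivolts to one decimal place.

-52.2 mV

Vm = 56.3 · log₁₀[(Σ P·[cation]ₒ + Σ P·[anion]ᵢ) / (Σ P·[cation]ᵢ + Σ P·[anion]ₒ)]
Numerator = 1×4.52 + 0.094×102 = 14.11
Denominator = 1×118 + 0.094×14.9 = 119.4
Vm = 56.3 · log₁₀(0.11816) = 56.3 × (-0.9275) = -52.22 mV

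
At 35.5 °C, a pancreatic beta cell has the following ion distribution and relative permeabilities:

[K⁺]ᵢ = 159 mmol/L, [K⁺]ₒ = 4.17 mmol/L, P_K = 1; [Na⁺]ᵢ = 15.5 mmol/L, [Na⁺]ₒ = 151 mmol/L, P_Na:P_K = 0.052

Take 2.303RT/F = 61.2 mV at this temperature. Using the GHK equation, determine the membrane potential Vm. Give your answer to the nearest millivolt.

Vm = 61.2 · log₁₀[(Σ P·[cation]ₒ + Σ P·[anion]ᵢ) / (Σ P·[cation]ᵢ + Σ P·[anion]ₒ)]
Numerator = 1×4.17 + 0.052×151 = 12.02
Denominator = 1×159 + 0.052×15.5 = 159.8
Vm = 61.2 · log₁₀(0.075229) = 61.2 × (-1.1236) = -68.77 mV

-69 mV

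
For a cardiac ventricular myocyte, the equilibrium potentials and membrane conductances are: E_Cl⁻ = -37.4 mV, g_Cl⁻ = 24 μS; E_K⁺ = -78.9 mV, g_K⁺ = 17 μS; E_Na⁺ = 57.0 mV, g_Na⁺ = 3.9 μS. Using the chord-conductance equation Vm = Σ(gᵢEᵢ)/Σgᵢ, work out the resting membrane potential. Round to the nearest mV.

Σ gᵢEᵢ = 24·(-37.4) + 17·(-78.9) + 3.9·(57.0) = -2016.60
Σ gᵢ = 24 + 17 + 3.9 = 44.9
Vm = -2016.60 / 44.9 = -44.91 mV

-45 mV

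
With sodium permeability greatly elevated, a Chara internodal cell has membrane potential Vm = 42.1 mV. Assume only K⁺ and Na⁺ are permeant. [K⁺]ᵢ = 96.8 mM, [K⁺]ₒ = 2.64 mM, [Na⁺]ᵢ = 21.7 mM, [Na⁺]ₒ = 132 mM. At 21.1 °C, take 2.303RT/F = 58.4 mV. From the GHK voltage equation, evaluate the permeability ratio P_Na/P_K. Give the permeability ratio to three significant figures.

28.3

Let α = P_Na/P_K. GHK: Vm = 58.4·log₁₀[(Kₒ + α·Naₒ)/(Kᵢ + α·Naᵢ)].
10^(Vm/58.4) = 10^(42.1/58.4) = 5.2588
So 5.2588·(Kᵢ + α·Naᵢ) = Kₒ + α·Naₒ → α = (5.2588·96.8 − 2.64) / (132.0 − 5.2588·21.7)
α = (509.1 − 2.64) / (132.0 − 114.1) = 506.4/17.88 = 28.32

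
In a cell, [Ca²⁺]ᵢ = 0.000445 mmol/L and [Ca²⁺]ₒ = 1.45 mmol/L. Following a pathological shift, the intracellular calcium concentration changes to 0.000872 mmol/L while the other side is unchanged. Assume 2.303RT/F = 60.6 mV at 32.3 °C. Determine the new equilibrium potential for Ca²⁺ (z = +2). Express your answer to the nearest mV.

After the shift: [Ca²⁺]_out = 1.45, [Ca²⁺]_in = 0.000872 mmol/L.
E_new = (60.6/2)·log₁₀(1.45/0.000872) = 30.30 · (3.2209) = 97.59 mV

98 mV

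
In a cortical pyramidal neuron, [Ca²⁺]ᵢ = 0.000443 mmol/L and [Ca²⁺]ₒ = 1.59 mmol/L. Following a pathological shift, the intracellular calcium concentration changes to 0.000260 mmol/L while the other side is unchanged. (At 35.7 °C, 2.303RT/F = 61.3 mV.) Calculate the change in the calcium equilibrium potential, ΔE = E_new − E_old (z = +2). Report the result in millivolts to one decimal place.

7.1 mV

E_old = (61.3/2)·log₁₀(1.59/0.000443) = 108.96 mV
E_new = (61.3/2)·log₁₀(1.59/0.000260) = 116.05 mV
ΔE = 116.05 − (108.96) = 7.09 mV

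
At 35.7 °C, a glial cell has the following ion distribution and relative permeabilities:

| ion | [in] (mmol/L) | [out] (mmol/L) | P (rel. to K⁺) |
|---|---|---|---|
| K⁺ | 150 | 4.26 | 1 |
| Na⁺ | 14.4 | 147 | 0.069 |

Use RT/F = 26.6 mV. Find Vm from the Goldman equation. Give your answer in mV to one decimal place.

-62.5 mV

Vm = 26.6 · ln[(Σ P·[cation]ₒ + Σ P·[anion]ᵢ) / (Σ P·[cation]ᵢ + Σ P·[anion]ₒ)]
Numerator = 1×4.26 + 0.069×147 = 14.4
Denominator = 1×150 + 0.069×14.4 = 151
Vm = 26.6 · ln(0.095388) = 26.6 × (-2.3498) = -62.50 mV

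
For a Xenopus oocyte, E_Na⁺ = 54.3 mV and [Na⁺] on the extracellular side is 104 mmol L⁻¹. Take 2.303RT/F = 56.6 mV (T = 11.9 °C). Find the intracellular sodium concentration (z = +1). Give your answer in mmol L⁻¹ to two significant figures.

Nernst: E = (56.6/1) · log₁₀([out]/[in]), so log₁₀([out]/[in]) = 54.3 × 1 / 56.6 = 0.9594.
[out]/[in] = 10^(0.9594) = 9.107.
[in] = 104 / 9.107 = 11.42 mmol L⁻¹.

11 mmol L⁻¹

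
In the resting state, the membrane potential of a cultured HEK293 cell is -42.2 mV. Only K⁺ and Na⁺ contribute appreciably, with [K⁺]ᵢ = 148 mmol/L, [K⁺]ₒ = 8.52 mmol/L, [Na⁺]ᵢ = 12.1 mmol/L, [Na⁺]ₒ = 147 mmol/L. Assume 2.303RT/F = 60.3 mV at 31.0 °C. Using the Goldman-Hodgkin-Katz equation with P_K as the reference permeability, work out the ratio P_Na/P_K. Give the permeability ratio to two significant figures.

Let α = P_Na/P_K. GHK: Vm = 60.3·log₁₀[(Kₒ + α·Naₒ)/(Kᵢ + α·Naᵢ)].
10^(Vm/60.3) = 10^(-42.2/60.3) = 0.1996
So 0.1996·(Kᵢ + α·Naᵢ) = Kₒ + α·Naₒ → α = (0.1996·148.0 − 8.52) / (147.0 − 0.1996·12.1)
α = (29.54 − 8.52) / (147.0 − 2.415) = 21.02/144.6 = 0.1454

0.15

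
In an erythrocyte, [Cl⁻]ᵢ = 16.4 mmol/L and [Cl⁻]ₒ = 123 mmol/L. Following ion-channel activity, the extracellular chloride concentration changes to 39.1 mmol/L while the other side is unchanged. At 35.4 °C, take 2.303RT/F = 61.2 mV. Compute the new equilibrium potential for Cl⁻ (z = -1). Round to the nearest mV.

-23 mV

After the shift: [Cl⁻]_out = 39.1, [Cl⁻]_in = 16.4 mmol/L.
E_new = (61.2/-1)·log₁₀(39.1/16.4) = -61.20 · (0.3773) = -23.09 mV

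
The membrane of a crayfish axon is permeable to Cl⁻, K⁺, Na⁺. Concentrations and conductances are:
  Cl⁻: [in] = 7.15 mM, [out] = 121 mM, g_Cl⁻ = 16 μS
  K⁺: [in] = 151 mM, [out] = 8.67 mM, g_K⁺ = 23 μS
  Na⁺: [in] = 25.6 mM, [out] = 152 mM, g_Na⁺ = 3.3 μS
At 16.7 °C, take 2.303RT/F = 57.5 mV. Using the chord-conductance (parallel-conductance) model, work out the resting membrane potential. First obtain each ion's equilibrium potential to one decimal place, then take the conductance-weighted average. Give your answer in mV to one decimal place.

E_Cl⁻ = (57.5/-1)·log₁₀(121/7.15) = -70.6 mV
E_K⁺ = (57.5/1)·log₁₀(8.67/151) = -71.4 mV
E_Na⁺ = (57.5/1)·log₁₀(152/25.6) = 44.5 mV
Vm = (Σ gᵢEᵢ)/(Σ gᵢ) = (16·-70.6 + 23·-71.4 + 3.3·44.5) / (16 + 23 + 3.3)
= -2624.95 / 42.3 = -62.06 mV

-62.1 mV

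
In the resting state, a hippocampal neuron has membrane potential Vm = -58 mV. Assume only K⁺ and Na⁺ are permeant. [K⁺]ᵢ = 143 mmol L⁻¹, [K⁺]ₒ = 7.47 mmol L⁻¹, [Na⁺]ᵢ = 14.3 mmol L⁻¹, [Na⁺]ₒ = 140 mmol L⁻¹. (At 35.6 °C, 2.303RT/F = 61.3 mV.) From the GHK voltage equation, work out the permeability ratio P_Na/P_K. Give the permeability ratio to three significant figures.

0.0630

Let α = P_Na/P_K. GHK: Vm = 61.3·log₁₀[(Kₒ + α·Naₒ)/(Kᵢ + α·Naᵢ)].
10^(Vm/61.3) = 10^(-58.0/61.3) = 0.1132
So 0.1132·(Kᵢ + α·Naᵢ) = Kₒ + α·Naₒ → α = (0.1132·143.0 − 7.47) / (140.0 − 0.1132·14.3)
α = (16.19 − 7.47) / (140.0 − 1.619) = 8.717/138.4 = 0.06299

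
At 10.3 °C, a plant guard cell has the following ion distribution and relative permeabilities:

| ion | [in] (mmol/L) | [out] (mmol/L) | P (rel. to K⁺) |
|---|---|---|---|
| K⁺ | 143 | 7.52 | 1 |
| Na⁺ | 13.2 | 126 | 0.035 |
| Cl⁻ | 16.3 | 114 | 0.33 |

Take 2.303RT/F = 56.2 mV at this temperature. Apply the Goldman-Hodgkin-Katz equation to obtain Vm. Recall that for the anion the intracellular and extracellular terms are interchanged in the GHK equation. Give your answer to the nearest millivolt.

-57 mV

Vm = 56.2 · log₁₀[(Σ P·[cation]ₒ + Σ P·[anion]ᵢ) / (Σ P·[cation]ᵢ + Σ P·[anion]ₒ)]
Numerator = 1×7.52 + 0.035×126 + 0.33×16.3 = 17.31
Denominator = 1×143 + 0.035×13.2 + 0.33×114 = 181.1
Vm = 56.2 · log₁₀(0.095587) = 56.2 × (-1.0196) = -57.30 mV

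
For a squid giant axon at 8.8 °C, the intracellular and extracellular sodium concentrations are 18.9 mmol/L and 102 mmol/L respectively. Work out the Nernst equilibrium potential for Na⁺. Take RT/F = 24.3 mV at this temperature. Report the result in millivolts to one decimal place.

41.0 mV

E = (24.3/z) · ln([Na⁺]_out/[Na⁺]_in) with z = +1.
= (24.3/1) · ln(102/18.9) = 24.30 · ln(5.397)
= 24.30 · (1.6858) = 40.97 mV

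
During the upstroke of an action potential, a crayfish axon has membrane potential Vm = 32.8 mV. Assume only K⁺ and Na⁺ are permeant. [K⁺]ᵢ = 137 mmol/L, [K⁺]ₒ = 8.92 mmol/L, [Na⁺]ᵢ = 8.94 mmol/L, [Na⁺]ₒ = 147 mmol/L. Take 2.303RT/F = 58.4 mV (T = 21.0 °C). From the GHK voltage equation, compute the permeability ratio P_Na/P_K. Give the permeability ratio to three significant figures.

Let α = P_Na/P_K. GHK: Vm = 58.4·log₁₀[(Kₒ + α·Naₒ)/(Kᵢ + α·Naᵢ)].
10^(Vm/58.4) = 10^(32.8/58.4) = 3.6445
So 3.6445·(Kᵢ + α·Naᵢ) = Kₒ + α·Naₒ → α = (3.6445·137.0 − 8.92) / (147.0 − 3.6445·8.94)
α = (499.3 − 8.92) / (147.0 − 32.58) = 490.4/114.4 = 4.286

4.29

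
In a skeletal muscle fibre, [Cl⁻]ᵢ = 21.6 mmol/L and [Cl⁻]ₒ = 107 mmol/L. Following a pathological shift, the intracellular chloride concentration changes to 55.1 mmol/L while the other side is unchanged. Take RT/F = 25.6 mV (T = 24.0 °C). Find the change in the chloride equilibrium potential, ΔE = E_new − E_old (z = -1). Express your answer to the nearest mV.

24 mV

E_old = (25.6/-1)·ln(107/21.6) = -40.96 mV
E_new = (25.6/-1)·ln(107/55.1) = -16.99 mV
ΔE = -16.99 − (-40.96) = 23.97 mV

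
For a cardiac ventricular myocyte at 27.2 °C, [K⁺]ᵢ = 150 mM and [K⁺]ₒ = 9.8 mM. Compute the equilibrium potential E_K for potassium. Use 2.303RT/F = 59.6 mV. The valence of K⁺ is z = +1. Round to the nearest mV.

E = (59.6/z) · log₁₀([K⁺]_out/[K⁺]_in) with z = +1.
= (59.6/1) · log₁₀(9.8/150) = 59.60 · log₁₀(0.06533)
= 59.60 · (-1.1849) = -70.62 mV

-71 mV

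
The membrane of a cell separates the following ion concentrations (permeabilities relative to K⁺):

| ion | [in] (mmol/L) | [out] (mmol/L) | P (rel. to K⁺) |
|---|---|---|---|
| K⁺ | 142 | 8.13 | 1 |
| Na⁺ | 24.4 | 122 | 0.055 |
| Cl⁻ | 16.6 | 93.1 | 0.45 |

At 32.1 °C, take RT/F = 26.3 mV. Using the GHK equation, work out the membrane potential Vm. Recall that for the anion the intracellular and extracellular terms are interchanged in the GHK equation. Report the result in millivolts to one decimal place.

-55.7 mV

Vm = 26.3 · ln[(Σ P·[cation]ₒ + Σ P·[anion]ᵢ) / (Σ P·[cation]ᵢ + Σ P·[anion]ₒ)]
Numerator = 1×8.13 + 0.055×122 + 0.45×16.6 = 22.31
Denominator = 1×142 + 0.055×24.4 + 0.45×93.1 = 185.2
Vm = 26.3 · ln(0.12044) = 26.3 × (-2.1166) = -55.67 mV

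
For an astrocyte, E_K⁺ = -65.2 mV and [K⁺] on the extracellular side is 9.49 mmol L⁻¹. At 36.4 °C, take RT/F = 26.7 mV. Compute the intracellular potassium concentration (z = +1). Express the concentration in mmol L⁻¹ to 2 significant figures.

110 mmol L⁻¹

Nernst: E = (26.7/1) · ln([out]/[in]), so ln([out]/[in]) = -65.2 × 1 / 26.7 = -2.4419.
[out]/[in] = e^(-2.4419) = 0.08699.
[in] = 9.49 / 0.08699 = 109.1 mmol L⁻¹.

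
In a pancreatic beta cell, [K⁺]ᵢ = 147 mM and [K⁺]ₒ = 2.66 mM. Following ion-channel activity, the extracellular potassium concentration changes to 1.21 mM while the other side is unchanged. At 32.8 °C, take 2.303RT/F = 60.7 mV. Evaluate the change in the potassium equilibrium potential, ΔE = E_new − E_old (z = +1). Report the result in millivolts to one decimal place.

-20.8 mV

E_old = (60.7/1)·log₁₀(2.66/147) = -105.77 mV
E_new = (60.7/1)·log₁₀(1.21/147) = -126.53 mV
ΔE = -126.53 − (-105.77) = -20.77 mV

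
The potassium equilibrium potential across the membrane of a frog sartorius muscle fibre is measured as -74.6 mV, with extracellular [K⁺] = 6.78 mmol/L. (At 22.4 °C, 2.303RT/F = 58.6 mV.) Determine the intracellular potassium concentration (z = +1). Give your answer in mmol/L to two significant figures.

Nernst: E = (58.6/1) · log₁₀([out]/[in]), so log₁₀([out]/[in]) = -74.6 × 1 / 58.6 = -1.2730.
[out]/[in] = 10^(-1.2730) = 0.05333.
[in] = 6.78 / 0.05333 = 127.1 mmol/L.

130 mmol/L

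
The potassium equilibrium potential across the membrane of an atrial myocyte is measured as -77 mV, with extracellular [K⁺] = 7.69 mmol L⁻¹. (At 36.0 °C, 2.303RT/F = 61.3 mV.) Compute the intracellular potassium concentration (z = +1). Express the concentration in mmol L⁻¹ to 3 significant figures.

139 mmol L⁻¹

Nernst: E = (61.3/1) · log₁₀([out]/[in]), so log₁₀([out]/[in]) = -77.0 × 1 / 61.3 = -1.2561.
[out]/[in] = 10^(-1.2561) = 0.05545.
[in] = 7.69 / 0.05545 = 138.7 mmol L⁻¹.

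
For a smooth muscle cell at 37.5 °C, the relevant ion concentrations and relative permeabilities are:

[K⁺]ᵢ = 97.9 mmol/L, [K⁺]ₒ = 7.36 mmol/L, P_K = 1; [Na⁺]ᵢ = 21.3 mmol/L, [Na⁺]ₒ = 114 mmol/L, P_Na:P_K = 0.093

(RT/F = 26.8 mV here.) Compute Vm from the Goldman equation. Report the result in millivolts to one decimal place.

Vm = 26.8 · ln[(Σ P·[cation]ₒ + Σ P·[anion]ᵢ) / (Σ P·[cation]ᵢ + Σ P·[anion]ₒ)]
Numerator = 1×7.36 + 0.093×114 = 17.96
Denominator = 1×97.9 + 0.093×21.3 = 99.88
Vm = 26.8 · ln(0.17983) = 26.8 × (-1.7157) = -45.98 mV

-46.0 mV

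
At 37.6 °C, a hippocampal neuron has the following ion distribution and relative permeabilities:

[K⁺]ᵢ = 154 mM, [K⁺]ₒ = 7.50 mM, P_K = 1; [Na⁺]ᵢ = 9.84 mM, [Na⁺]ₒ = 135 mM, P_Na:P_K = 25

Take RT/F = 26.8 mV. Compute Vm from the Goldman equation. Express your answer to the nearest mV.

57 mV

Vm = 26.8 · ln[(Σ P·[cation]ₒ + Σ P·[anion]ᵢ) / (Σ P·[cation]ᵢ + Σ P·[anion]ₒ)]
Numerator = 1×7.50 + 25×135 = 3382
Denominator = 1×154 + 25×9.84 = 400
Vm = 26.8 · ln(8.4563) = 26.8 × (2.1349) = 57.22 mV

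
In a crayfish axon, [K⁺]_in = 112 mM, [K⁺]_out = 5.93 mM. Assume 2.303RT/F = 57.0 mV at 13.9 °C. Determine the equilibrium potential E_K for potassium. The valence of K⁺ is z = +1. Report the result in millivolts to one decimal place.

-72.7 mV

E = (57.0/z) · log₁₀([K⁺]_out/[K⁺]_in) with z = +1.
= (57.0/1) · log₁₀(5.93/112) = 57.00 · log₁₀(0.05295)
= 57.00 · (-1.2762) = -72.74 mV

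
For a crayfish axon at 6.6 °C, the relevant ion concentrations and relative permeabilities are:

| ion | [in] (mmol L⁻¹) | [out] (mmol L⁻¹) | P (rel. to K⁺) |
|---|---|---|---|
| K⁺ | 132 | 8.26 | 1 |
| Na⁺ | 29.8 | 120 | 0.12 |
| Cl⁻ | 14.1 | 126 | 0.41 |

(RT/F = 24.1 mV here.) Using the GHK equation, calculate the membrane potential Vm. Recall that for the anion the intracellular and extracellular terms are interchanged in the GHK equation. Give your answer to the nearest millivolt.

-45 mV

Vm = 24.1 · ln[(Σ P·[cation]ₒ + Σ P·[anion]ᵢ) / (Σ P·[cation]ᵢ + Σ P·[anion]ₒ)]
Numerator = 1×8.26 + 0.12×120 + 0.41×14.1 = 28.44
Denominator = 1×132 + 0.12×29.8 + 0.41×126 = 187.2
Vm = 24.1 · ln(0.1519) = 24.1 × (-1.8845) = -45.42 mV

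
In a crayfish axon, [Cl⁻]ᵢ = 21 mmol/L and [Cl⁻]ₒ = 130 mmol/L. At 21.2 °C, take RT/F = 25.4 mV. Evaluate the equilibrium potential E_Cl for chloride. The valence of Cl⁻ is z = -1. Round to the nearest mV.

E = (25.4/z) · ln([Cl⁻]_out/[Cl⁻]_in) with z = -1.
For an anion, dividing by z = -1 reverses the sign.
= (25.4/-1) · ln(130/21) = -25.40 · ln(6.19)
= -25.40 · (1.8230) = -46.30 mV

-46 mV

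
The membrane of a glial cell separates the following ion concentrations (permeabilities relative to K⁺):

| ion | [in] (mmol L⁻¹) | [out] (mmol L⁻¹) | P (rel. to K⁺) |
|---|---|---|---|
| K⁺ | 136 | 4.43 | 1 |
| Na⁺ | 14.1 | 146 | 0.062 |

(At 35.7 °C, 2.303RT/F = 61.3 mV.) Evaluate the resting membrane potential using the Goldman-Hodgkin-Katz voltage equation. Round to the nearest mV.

Vm = 61.3 · log₁₀[(Σ P·[cation]ₒ + Σ P·[anion]ᵢ) / (Σ P·[cation]ᵢ + Σ P·[anion]ₒ)]
Numerator = 1×4.43 + 0.062×146 = 13.48
Denominator = 1×136 + 0.062×14.1 = 136.9
Vm = 61.3 · log₁₀(0.098499) = 61.3 × (-1.0066) = -61.70 mV

-62 mV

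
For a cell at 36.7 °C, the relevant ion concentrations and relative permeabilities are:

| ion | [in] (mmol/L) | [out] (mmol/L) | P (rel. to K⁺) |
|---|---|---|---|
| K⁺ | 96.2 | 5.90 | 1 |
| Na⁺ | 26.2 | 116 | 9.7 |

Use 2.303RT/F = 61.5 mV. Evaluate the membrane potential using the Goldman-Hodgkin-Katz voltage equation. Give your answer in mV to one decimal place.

31.3 mV

Vm = 61.5 · log₁₀[(Σ P·[cation]ₒ + Σ P·[anion]ᵢ) / (Σ P·[cation]ᵢ + Σ P·[anion]ₒ)]
Numerator = 1×5.90 + 9.7×116 = 1131
Denominator = 1×96.2 + 9.7×26.2 = 350.3
Vm = 61.5 · log₁₀(3.2286) = 61.5 × (0.5090) = 31.30 mV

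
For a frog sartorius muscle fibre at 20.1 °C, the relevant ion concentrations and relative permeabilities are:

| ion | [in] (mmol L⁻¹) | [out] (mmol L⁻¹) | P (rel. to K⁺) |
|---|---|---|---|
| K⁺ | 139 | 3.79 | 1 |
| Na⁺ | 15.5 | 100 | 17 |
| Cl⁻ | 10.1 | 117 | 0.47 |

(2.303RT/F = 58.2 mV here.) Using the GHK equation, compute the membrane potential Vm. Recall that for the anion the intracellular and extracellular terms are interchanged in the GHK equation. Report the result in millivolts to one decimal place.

Vm = 58.2 · log₁₀[(Σ P·[cation]ₒ + Σ P·[anion]ᵢ) / (Σ P·[cation]ᵢ + Σ P·[anion]ₒ)]
Numerator = 1×3.79 + 17×100 + 0.47×10.1 = 1709
Denominator = 1×139 + 17×15.5 + 0.47×117 = 457.5
Vm = 58.2 · log₁₀(3.7346) = 58.2 × (0.5722) = 33.30 mV

33.3 mV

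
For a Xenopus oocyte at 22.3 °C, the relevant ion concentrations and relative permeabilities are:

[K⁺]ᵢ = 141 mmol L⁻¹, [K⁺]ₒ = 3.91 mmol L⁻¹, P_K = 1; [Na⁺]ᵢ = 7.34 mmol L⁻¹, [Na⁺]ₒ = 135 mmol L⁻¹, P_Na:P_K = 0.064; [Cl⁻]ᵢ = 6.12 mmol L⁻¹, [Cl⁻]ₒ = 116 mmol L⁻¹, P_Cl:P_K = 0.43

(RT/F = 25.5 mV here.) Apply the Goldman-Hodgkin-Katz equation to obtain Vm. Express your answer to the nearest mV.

-65 mV

Vm = 25.5 · ln[(Σ P·[cation]ₒ + Σ P·[anion]ᵢ) / (Σ P·[cation]ᵢ + Σ P·[anion]ₒ)]
Numerator = 1×3.91 + 0.064×135 + 0.43×6.12 = 15.18
Denominator = 1×141 + 0.064×7.34 + 0.43×116 = 191.3
Vm = 25.5 · ln(0.07934) = 25.5 × (-2.5340) = -64.62 mV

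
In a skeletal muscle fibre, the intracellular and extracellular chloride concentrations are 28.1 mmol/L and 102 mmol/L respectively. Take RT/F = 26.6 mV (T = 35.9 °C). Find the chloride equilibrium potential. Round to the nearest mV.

E = (26.6/z) · ln([Cl⁻]_out/[Cl⁻]_in) with z = -1.
For an anion, dividing by z = -1 reverses the sign.
= (26.6/-1) · ln(102/28.1) = -26.60 · ln(3.63)
= -26.60 · (1.2892) = -34.29 mV

-34 mV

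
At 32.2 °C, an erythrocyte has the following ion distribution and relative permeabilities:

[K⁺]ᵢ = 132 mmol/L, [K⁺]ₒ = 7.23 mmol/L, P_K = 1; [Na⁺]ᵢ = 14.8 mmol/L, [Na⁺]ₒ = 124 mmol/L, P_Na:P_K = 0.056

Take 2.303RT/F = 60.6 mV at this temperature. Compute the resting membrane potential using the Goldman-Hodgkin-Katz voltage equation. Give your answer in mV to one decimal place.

-58.9 mV

Vm = 60.6 · log₁₀[(Σ P·[cation]ₒ + Σ P·[anion]ᵢ) / (Σ P·[cation]ᵢ + Σ P·[anion]ₒ)]
Numerator = 1×7.23 + 0.056×124 = 14.17
Denominator = 1×132 + 0.056×14.8 = 132.8
Vm = 60.6 · log₁₀(0.10671) = 60.6 × (-0.9718) = -58.89 mV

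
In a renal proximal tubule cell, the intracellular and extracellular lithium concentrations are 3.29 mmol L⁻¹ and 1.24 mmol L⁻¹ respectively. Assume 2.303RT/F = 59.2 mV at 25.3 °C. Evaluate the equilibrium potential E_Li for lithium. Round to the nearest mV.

-25 mV

E = (59.2/z) · log₁₀([Li⁺]_out/[Li⁺]_in) with z = +1.
= (59.2/1) · log₁₀(1.24/3.29) = 59.20 · log₁₀(0.3769)
= 59.20 · (-0.4238) = -25.09 mV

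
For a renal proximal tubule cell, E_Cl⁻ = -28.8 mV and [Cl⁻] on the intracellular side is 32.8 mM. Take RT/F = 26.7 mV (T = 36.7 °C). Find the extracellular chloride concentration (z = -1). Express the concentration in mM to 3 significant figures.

96.5 mM

Nernst: E = (26.7/-1) · ln([out]/[in]), so ln([out]/[in]) = -28.8 × -1 / 26.7 = 1.0787.
[out]/[in] = e^(1.0787) = 2.941.
[out] = 2.941 × 32.8 = 96.46 mM.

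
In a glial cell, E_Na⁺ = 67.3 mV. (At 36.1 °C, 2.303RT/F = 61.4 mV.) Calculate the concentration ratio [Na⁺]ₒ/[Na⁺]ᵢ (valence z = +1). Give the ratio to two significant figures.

12

log₁₀([out]/[in]) = E·z/(61.4) = 67.3 × 1 / 61.4 = 1.0961
[out]/[in] = 10^(1.0961) = 12.48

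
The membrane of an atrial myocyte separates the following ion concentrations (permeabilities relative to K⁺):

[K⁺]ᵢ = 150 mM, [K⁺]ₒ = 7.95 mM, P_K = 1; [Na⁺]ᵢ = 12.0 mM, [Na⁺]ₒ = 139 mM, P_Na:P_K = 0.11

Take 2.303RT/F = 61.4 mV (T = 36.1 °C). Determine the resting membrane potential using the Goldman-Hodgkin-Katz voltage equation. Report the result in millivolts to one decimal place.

Vm = 61.4 · log₁₀[(Σ P·[cation]ₒ + Σ P·[anion]ᵢ) / (Σ P·[cation]ᵢ + Σ P·[anion]ₒ)]
Numerator = 1×7.95 + 0.11×139 = 23.24
Denominator = 1×150 + 0.11×12.0 = 151.3
Vm = 61.4 · log₁₀(0.15358) = 61.4 × (-0.8137) = -49.96 mV

-50.0 mV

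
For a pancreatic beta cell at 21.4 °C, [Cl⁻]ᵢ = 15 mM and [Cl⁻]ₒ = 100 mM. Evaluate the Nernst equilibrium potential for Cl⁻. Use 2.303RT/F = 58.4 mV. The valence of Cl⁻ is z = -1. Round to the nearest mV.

-48 mV

E = (58.4/z) · log₁₀([Cl⁻]_out/[Cl⁻]_in) with z = -1.
For an anion, dividing by z = -1 reverses the sign.
= (58.4/-1) · log₁₀(100/15) = -58.40 · log₁₀(6.667)
= -58.40 · (0.8239) = -48.12 mV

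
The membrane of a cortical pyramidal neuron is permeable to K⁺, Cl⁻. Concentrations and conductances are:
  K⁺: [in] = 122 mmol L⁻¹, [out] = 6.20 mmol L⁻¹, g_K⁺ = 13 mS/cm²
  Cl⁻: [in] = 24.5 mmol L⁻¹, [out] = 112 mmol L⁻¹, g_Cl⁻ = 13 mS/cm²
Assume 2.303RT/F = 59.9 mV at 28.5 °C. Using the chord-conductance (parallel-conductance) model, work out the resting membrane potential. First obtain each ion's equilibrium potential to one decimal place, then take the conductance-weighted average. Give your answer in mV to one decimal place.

E_K⁺ = (59.9/1)·log₁₀(6.20/122) = -77.5 mV
E_Cl⁻ = (59.9/-1)·log₁₀(112/24.5) = -39.5 mV
Vm = (Σ gᵢEᵢ)/(Σ gᵢ) = (13·-77.5 + 13·-39.5) / (13 + 13)
= -1521.00 / 26 = -58.50 mV

-58.5 mV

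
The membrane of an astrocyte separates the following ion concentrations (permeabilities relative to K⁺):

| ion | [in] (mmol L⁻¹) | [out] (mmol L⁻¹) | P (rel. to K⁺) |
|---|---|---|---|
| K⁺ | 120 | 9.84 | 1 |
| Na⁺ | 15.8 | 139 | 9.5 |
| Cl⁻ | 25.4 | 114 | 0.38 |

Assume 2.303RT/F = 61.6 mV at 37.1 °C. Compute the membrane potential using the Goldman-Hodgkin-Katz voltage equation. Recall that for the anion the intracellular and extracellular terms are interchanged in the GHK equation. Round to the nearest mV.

Vm = 61.6 · log₁₀[(Σ P·[cation]ₒ + Σ P·[anion]ᵢ) / (Σ P·[cation]ᵢ + Σ P·[anion]ₒ)]
Numerator = 1×9.84 + 9.5×139 + 0.38×25.4 = 1340
Denominator = 1×120 + 9.5×15.8 + 0.38×114 = 313.4
Vm = 61.6 · log₁₀(4.2754) = 61.6 × (0.6310) = 38.87 mV

39 mV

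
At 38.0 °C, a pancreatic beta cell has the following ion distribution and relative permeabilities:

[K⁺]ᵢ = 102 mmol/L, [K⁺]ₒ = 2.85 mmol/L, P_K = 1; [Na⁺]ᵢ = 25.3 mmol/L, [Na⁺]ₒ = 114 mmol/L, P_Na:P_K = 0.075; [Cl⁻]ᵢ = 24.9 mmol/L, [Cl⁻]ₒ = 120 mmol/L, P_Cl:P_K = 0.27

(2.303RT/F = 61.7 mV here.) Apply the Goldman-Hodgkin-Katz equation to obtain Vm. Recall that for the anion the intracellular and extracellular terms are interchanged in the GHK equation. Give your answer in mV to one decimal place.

Vm = 61.7 · log₁₀[(Σ P·[cation]ₒ + Σ P·[anion]ᵢ) / (Σ P·[cation]ᵢ + Σ P·[anion]ₒ)]
Numerator = 1×2.85 + 0.075×114 + 0.27×24.9 = 18.12
Denominator = 1×102 + 0.075×25.3 + 0.27×120 = 136.3
Vm = 61.7 · log₁₀(0.13297) = 61.7 × (-0.8763) = -54.07 mV

-54.1 mV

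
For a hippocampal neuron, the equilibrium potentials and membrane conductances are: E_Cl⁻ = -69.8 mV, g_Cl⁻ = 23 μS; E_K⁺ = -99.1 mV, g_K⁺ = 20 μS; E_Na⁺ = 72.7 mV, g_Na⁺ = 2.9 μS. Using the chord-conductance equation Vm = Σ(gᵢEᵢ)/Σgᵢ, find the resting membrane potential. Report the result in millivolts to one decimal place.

-73.6 mV

Σ gᵢEᵢ = 23·(-69.8) + 20·(-99.1) + 2.9·(72.7) = -3376.57
Σ gᵢ = 23 + 20 + 2.9 = 45.9
Vm = -3376.57 / 45.9 = -73.56 mV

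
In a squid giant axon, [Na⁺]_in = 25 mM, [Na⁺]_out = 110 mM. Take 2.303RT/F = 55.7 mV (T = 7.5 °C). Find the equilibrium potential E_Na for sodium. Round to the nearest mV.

36 mV

E = (55.7/z) · log₁₀([Na⁺]_out/[Na⁺]_in) with z = +1.
= (55.7/1) · log₁₀(110/25) = 55.70 · log₁₀(4.4)
= 55.70 · (0.6435) = 35.84 mV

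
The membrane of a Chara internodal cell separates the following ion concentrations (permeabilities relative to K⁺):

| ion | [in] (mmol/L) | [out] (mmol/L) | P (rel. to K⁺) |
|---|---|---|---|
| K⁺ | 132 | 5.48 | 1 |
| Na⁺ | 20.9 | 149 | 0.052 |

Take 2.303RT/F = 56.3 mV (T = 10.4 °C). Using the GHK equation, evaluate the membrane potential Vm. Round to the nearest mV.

-56 mV

Vm = 56.3 · log₁₀[(Σ P·[cation]ₒ + Σ P·[anion]ᵢ) / (Σ P·[cation]ᵢ + Σ P·[anion]ₒ)]
Numerator = 1×5.48 + 0.052×149 = 13.23
Denominator = 1×132 + 0.052×20.9 = 133.1
Vm = 56.3 · log₁₀(0.099394) = 56.3 × (-1.0026) = -56.45 mV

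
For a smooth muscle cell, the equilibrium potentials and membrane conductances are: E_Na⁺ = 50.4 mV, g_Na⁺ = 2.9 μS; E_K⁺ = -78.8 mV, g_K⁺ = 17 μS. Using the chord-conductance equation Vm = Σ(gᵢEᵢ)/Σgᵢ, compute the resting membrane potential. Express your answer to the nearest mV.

Σ gᵢEᵢ = 2.9·(50.4) + 17·(-78.8) = -1193.44
Σ gᵢ = 2.9 + 17 = 19.9
Vm = -1193.44 / 19.9 = -59.97 mV

-60 mV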